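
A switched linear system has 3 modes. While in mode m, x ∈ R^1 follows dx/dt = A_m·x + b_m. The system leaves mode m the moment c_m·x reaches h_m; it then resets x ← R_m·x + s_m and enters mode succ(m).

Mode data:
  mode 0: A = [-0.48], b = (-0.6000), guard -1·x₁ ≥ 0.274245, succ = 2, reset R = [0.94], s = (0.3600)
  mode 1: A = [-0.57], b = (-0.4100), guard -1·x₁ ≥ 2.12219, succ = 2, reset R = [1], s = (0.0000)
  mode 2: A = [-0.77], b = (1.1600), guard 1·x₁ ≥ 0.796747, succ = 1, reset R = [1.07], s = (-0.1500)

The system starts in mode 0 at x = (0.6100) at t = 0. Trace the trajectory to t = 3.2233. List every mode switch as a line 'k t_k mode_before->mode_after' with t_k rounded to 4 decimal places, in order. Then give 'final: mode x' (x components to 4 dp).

1 1.3440 0->2
2 2.2302 2->1
final: 1 0.0879

Mode 0: guard c·x = 0.2742 hit at Δt = 1.3440 (t = 1.3440), x⁻ = (-0.2742) → reset → x⁺ = (0.1022), jump to mode 2
Mode 2: guard c·x = 0.7967 hit at Δt = 0.8862 (t = 2.2302), x⁻ = (0.7967) → reset → x⁺ = (0.7025), jump to mode 1
Mode 1: flow for 0.9931 to horizon, guard not reached → x = (0.0879)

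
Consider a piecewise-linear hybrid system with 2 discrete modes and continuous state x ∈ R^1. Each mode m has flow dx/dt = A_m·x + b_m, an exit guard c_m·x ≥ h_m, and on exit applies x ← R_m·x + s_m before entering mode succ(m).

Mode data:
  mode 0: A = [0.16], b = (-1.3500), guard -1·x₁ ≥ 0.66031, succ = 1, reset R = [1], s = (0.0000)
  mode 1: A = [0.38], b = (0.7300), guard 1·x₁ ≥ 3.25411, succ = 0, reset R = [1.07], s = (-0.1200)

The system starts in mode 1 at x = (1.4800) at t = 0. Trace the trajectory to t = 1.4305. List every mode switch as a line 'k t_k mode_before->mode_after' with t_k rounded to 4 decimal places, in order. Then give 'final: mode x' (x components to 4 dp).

Mode 1: guard c·x = 3.2541 hit at Δt = 1.1047 (t = 1.1047), x⁻ = (3.2541) → reset → x⁺ = (3.3619), jump to mode 0
Mode 0: flow for 0.3258 to horizon, guard not reached → x = (3.0903)

1 1.1047 1->0
final: 0 3.0903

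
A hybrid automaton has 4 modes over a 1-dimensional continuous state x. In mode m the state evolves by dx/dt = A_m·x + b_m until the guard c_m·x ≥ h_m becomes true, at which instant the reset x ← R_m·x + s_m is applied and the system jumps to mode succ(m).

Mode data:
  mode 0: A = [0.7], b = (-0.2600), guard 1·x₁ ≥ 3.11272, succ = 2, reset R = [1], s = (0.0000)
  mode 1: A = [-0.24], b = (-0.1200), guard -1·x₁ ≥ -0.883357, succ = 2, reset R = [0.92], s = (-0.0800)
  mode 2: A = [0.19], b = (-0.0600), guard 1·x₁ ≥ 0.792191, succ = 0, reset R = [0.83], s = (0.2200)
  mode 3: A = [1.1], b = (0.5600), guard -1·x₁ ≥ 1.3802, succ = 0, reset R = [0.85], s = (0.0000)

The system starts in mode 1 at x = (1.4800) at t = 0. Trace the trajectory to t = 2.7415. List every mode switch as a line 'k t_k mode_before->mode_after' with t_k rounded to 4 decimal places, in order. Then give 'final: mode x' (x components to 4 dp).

Mode 1: guard c·x = -0.8834 hit at Δt = 1.4941 (t = 1.4941), x⁻ = (0.8834) → reset → x⁺ = (0.7327), jump to mode 2
Mode 2: guard c·x = 0.7922 hit at Δt = 0.7022 (t = 2.1963), x⁻ = (0.7922) → reset → x⁺ = (0.8775), jump to mode 0
Mode 0: flow for 0.5452 to horizon, guard not reached → x = (1.1127)

1 1.4941 1->2
2 2.1963 2->0
final: 0 1.1127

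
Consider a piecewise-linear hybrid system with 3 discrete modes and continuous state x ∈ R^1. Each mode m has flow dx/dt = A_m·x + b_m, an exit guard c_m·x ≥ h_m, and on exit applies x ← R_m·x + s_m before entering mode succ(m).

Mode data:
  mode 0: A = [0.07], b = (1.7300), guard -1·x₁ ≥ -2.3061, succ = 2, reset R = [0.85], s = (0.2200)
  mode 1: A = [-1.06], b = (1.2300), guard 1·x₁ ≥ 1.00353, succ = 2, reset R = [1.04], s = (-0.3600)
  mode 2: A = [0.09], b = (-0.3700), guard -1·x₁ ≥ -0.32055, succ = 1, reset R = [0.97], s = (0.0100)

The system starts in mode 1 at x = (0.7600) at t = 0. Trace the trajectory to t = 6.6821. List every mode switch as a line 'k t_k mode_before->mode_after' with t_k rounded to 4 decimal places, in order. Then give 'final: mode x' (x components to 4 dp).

1 0.8841 1->2
2 2.0030 2->1
3 3.5855 1->2
4 4.7044 2->1
5 6.2869 1->2
final: 2 0.5596

Mode 1: guard c·x = 1.0035 hit at Δt = 0.8841 (t = 0.8841), x⁻ = (1.0035) → reset → x⁺ = (0.6837), jump to mode 2
Mode 2: guard c·x = -0.3206 hit at Δt = 1.1189 (t = 2.0030), x⁻ = (0.3206) → reset → x⁺ = (0.3209), jump to mode 1
Mode 1: guard c·x = 1.0035 hit at Δt = 1.5825 (t = 3.5855), x⁻ = (1.0035) → reset → x⁺ = (0.6837), jump to mode 2
Mode 2: guard c·x = -0.3206 hit at Δt = 1.1189 (t = 4.7044), x⁻ = (0.3206) → reset → x⁺ = (0.3209), jump to mode 1
Mode 1: guard c·x = 1.0035 hit at Δt = 1.5825 (t = 6.2869), x⁻ = (1.0035) → reset → x⁺ = (0.6837), jump to mode 2
Mode 2: flow for 0.3952 to horizon, guard not reached → x = (0.5596)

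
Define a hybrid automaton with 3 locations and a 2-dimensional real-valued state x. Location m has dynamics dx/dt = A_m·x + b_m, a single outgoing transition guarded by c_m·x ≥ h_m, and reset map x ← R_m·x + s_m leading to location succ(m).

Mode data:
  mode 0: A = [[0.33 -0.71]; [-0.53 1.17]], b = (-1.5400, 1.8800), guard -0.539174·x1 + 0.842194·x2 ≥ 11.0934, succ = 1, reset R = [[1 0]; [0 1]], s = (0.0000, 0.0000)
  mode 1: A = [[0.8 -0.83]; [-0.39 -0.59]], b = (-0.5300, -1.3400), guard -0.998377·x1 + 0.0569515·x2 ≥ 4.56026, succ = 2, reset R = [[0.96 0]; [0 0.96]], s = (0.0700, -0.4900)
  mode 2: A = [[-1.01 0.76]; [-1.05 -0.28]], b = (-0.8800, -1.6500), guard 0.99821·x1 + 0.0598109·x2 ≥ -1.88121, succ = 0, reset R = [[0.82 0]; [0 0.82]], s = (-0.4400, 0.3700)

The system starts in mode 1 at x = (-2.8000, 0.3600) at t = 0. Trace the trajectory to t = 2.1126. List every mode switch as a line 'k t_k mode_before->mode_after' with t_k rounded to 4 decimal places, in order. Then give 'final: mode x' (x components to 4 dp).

Mode 1: guard c·x = 4.5603 hit at Δt = 0.4754 (t = 0.4754), x⁻ = (-4.5501, 0.3085) → reset → x⁺ = (-4.2981, -0.1938), jump to mode 2
Mode 2: guard c·x = -1.8812 hit at Δt = 0.8958 (t = 1.3712), x⁻ = (-1.9448, 1.0047) → reset → x⁺ = (-2.0347, 1.1938), jump to mode 0
Mode 0: flow for 0.7414 to horizon, guard not reached → x = (-5.9920, 7.1897)

1 0.4754 1->2
2 1.3712 2->0
final: 0 -5.9920 7.1897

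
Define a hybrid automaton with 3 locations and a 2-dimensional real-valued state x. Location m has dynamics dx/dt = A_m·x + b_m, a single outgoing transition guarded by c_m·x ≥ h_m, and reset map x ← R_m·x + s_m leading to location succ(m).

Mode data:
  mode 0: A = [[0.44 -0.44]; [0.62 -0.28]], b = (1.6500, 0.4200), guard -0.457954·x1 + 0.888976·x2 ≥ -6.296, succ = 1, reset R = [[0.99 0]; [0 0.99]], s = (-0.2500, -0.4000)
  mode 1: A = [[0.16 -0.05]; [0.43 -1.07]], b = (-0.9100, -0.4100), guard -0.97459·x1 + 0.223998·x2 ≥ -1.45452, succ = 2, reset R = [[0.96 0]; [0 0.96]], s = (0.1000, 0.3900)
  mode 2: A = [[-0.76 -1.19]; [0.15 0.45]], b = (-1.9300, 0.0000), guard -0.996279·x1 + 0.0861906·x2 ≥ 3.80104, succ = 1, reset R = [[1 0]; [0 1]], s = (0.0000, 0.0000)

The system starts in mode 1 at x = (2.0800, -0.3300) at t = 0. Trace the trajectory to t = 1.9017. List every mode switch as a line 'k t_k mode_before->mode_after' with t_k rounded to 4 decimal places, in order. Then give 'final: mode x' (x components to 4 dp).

Mode 1: guard c·x = -1.4545 hit at Δt = 0.9216 (t = 0.9216), x⁻ = (1.5107, 0.0795) → reset → x⁺ = (1.5503, 0.4664), jump to mode 2
Mode 2: flow for 0.9801 to horizon, guard not reached → x = (-1.1329, 0.7561)

1 0.9216 1->2
final: 2 -1.1329 0.7561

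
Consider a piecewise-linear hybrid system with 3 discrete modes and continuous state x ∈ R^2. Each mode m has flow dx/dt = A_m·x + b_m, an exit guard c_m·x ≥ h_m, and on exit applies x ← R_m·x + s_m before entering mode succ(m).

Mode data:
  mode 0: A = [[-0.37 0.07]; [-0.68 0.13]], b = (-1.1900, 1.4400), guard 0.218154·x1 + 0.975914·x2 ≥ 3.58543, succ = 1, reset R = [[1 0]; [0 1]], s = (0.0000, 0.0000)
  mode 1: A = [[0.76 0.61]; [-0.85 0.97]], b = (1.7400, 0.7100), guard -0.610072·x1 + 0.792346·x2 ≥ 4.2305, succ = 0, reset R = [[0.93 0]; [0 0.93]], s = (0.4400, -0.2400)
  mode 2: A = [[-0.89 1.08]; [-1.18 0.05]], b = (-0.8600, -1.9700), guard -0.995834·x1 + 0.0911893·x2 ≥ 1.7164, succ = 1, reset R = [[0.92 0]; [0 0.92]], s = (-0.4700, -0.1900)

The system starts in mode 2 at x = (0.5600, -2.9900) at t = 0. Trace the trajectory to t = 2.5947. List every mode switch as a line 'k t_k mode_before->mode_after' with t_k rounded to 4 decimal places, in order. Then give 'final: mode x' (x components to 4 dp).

1 0.6664 2->1
2 2.1481 1->0
final: 0 -6.6431 1.5571

Mode 2: guard c·x = 1.7164 hit at Δt = 0.6664 (t = 0.6664), x⁻ = (-2.0680, -3.7612) → reset → x⁺ = (-2.3726, -3.6503), jump to mode 1
Mode 1: guard c·x = 4.2305 hit at Δt = 1.4817 (t = 2.1481), x⁻ = (-8.2862, -1.0408) → reset → x⁺ = (-7.2661, -1.2079), jump to mode 0
Mode 0: flow for 0.4466 to horizon, guard not reached → x = (-6.6431, 1.5571)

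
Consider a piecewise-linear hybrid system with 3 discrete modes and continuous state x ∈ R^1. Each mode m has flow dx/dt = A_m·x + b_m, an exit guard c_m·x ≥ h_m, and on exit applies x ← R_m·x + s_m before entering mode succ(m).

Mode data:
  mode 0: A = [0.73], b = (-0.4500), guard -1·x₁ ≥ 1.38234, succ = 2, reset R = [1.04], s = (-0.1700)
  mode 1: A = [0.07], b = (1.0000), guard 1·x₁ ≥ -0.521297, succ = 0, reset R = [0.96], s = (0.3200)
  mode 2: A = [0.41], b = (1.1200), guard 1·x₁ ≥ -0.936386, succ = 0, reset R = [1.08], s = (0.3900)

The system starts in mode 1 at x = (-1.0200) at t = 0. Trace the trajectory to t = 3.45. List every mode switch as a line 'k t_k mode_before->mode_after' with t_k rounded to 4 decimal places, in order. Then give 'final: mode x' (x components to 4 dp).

Mode 1: guard c·x = -0.5213 hit at Δt = 0.5272 (t = 0.5272), x⁻ = (-0.5213) → reset → x⁺ = (-0.1804), jump to mode 0
Mode 0: guard c·x = 1.3823 hit at Δt = 1.2597 (t = 1.7869), x⁻ = (-1.3823) → reset → x⁺ = (-1.6076), jump to mode 2
Mode 2: guard c·x = -0.9364 hit at Δt = 1.1420 (t = 2.9289), x⁻ = (-0.9364) → reset → x⁺ = (-0.6213), jump to mode 0
Mode 0: flow for 0.5211 to horizon, guard not reached → x = (-1.1942)

1 0.5272 1->0
2 1.7869 0->2
3 2.9289 2->0
final: 0 -1.1942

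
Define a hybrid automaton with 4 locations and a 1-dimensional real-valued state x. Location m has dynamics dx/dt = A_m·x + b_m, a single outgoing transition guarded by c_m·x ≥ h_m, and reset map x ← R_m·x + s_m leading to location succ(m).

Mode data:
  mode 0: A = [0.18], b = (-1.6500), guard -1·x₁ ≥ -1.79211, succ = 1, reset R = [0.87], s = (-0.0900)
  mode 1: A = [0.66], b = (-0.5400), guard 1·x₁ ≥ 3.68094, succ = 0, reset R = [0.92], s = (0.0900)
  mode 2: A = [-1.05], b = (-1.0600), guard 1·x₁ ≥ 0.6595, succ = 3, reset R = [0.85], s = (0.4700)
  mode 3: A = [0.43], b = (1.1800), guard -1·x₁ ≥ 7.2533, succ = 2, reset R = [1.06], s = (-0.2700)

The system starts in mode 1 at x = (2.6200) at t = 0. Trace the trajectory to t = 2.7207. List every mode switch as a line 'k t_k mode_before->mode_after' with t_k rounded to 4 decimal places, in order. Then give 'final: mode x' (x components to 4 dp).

1 0.7015 1->0
2 2.1420 0->1
final: 1 1.7719

Mode 1: guard c·x = 3.6809 hit at Δt = 0.7015 (t = 0.7015), x⁻ = (3.6809) → reset → x⁺ = (3.4765), jump to mode 0
Mode 0: guard c·x = -1.7921 hit at Δt = 1.4405 (t = 2.1420), x⁻ = (1.7921) → reset → x⁺ = (1.4691), jump to mode 1
Mode 1: flow for 0.5787 to horizon, guard not reached → x = (1.7719)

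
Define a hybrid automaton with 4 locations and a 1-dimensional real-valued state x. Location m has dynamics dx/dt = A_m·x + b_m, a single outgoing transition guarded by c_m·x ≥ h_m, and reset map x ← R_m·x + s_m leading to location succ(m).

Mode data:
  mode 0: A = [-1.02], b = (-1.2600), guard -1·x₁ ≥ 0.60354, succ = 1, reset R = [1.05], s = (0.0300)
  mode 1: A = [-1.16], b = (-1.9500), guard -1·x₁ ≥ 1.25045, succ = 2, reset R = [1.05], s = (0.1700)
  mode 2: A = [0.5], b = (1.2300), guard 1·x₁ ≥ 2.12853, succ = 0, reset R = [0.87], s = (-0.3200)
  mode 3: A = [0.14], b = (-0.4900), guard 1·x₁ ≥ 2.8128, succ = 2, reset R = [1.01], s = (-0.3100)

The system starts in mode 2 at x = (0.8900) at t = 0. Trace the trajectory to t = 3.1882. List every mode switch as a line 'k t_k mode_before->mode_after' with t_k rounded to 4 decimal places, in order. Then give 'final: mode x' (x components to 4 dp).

1 0.6292 2->0
2 2.0773 0->1
3 2.8679 1->2
final: 2 -0.9142

Mode 2: guard c·x = 2.1285 hit at Δt = 0.6292 (t = 0.6292), x⁻ = (2.1285) → reset → x⁺ = (1.5318), jump to mode 0
Mode 0: guard c·x = 0.6035 hit at Δt = 1.4481 (t = 2.0773), x⁻ = (-0.6035) → reset → x⁺ = (-0.6037), jump to mode 1
Mode 1: guard c·x = 1.2505 hit at Δt = 0.7906 (t = 2.8679), x⁻ = (-1.2505) → reset → x⁺ = (-1.1430), jump to mode 2
Mode 2: flow for 0.3203 to horizon, guard not reached → x = (-0.9142)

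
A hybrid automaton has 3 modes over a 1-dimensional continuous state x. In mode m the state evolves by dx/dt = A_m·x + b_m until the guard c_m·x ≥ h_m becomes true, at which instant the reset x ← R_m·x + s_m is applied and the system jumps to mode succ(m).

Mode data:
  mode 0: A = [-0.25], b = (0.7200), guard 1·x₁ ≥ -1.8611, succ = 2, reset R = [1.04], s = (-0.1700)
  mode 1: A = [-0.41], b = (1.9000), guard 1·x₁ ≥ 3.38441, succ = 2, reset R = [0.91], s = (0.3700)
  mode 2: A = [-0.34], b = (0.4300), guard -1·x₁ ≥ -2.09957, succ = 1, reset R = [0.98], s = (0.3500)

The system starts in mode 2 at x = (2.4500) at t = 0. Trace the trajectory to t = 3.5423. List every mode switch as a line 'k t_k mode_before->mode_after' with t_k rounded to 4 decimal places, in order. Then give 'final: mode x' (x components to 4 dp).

1 1.0308 2->1
2 2.4394 1->2
final: 2 2.7665

Mode 2: guard c·x = -2.0996 hit at Δt = 1.0308 (t = 1.0308), x⁻ = (2.0996) → reset → x⁺ = (2.4076), jump to mode 1
Mode 1: guard c·x = 3.3844 hit at Δt = 1.4086 (t = 2.4394), x⁻ = (3.3844) → reset → x⁺ = (3.4498), jump to mode 2
Mode 2: flow for 1.1029 to horizon, guard not reached → x = (2.7665)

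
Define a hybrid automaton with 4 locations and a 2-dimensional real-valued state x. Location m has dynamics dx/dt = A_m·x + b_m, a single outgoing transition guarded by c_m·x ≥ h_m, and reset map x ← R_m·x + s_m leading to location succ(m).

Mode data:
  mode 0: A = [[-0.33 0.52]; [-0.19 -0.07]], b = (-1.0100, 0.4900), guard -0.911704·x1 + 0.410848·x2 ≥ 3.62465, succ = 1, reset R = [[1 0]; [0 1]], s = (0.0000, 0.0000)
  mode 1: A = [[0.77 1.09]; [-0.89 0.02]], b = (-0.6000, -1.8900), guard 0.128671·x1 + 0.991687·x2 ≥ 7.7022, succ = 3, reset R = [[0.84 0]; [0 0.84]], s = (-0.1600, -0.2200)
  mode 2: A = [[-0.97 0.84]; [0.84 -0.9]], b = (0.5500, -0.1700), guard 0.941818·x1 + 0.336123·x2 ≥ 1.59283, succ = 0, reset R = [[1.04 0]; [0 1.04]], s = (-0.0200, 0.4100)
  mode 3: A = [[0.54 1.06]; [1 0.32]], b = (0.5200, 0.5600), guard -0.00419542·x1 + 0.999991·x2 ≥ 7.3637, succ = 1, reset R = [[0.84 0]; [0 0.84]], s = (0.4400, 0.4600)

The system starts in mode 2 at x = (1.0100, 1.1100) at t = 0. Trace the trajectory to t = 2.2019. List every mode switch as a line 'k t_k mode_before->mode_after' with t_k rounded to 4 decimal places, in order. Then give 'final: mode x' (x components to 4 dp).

Mode 2: guard c·x = 1.5928 hit at Δt = 1.3714 (t = 1.3714), x⁻ = (1.3307, 1.0103) → reset → x⁺ = (1.3639, 1.4607), jump to mode 0
Mode 0: flow for 0.8305 to horizon, guard not reached → x = (0.8813, 1.6043)

1 1.3714 2->0
final: 0 0.8813 1.6043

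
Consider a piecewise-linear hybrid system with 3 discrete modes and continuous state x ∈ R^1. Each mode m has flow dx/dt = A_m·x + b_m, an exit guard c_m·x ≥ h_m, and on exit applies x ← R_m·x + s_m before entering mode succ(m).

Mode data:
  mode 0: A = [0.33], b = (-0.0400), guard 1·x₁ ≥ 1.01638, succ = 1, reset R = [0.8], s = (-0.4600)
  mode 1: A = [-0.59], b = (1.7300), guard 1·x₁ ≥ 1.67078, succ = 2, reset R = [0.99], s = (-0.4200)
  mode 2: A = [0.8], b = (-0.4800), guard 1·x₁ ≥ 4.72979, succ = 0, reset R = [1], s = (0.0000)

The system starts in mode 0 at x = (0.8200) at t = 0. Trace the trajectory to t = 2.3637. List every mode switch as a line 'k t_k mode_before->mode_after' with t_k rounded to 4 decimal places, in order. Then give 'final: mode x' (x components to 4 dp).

Mode 0: guard c·x = 1.0164 hit at Δt = 0.7505 (t = 0.7505), x⁻ = (1.0164) → reset → x⁺ = (0.3531), jump to mode 1
Mode 1: guard c·x = 1.6708 hit at Δt = 1.2122 (t = 1.9627), x⁻ = (1.6708) → reset → x⁺ = (1.2341), jump to mode 2
Mode 2: flow for 0.4010 to horizon, guard not reached → x = (1.4739)

1 0.7505 0->1
2 1.9627 1->2
final: 2 1.4739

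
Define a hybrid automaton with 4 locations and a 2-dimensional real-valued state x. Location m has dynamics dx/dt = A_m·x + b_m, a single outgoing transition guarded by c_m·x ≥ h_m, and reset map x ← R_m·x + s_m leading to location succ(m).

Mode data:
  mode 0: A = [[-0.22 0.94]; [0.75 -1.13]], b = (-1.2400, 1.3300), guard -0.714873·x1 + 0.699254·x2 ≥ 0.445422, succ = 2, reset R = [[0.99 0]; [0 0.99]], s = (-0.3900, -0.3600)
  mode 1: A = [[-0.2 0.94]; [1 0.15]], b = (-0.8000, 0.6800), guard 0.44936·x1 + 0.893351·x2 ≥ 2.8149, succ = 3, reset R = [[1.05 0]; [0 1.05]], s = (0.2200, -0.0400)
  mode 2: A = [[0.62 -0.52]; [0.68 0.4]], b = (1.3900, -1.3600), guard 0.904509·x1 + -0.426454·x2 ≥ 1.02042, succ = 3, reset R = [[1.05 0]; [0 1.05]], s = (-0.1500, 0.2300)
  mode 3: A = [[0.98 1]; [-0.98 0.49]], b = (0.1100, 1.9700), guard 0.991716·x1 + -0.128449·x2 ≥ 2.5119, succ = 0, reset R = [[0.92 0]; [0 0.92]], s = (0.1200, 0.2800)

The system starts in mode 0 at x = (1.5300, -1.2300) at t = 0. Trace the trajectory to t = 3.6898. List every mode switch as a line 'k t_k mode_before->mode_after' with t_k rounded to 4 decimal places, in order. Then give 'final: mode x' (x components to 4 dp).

1 1.0843 0->2
2 1.8163 2->3
3 3.0132 3->0
final: 0 2.1023 1.6926

Mode 0: guard c·x = 0.4454 hit at Δt = 1.0843 (t = 1.0843), x⁻ = (0.0533, 0.6914) → reset → x⁺ = (-0.3373, 0.3245), jump to mode 2
Mode 2: guard c·x = 1.0204 hit at Δt = 0.7320 (t = 1.8163), x⁻ = (0.8266, -0.6396) → reset → x⁺ = (0.7179, -0.4416), jump to mode 3
Mode 3: guard c·x = 2.5119 hit at Δt = 1.1969 (t = 3.0132), x⁻ = (2.5778, 0.3467) → reset → x⁺ = (2.4916, 0.5990), jump to mode 0
Mode 0: flow for 0.6766 to horizon, guard not reached → x = (2.1023, 1.6926)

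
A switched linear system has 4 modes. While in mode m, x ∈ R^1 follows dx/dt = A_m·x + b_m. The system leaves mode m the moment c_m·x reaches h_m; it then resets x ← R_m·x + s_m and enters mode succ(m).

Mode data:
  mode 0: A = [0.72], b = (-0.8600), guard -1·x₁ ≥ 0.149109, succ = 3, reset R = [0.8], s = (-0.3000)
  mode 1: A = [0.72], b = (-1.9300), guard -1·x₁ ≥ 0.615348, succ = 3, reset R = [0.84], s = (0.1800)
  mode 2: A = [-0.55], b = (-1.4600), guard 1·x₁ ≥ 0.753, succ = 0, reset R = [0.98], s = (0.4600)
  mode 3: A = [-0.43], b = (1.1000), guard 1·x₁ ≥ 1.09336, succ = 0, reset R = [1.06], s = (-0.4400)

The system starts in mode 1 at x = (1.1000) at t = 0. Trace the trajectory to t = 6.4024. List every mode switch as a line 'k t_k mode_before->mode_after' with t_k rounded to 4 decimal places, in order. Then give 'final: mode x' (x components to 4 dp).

1 1.0207 1->3
2 2.6051 3->0
3 4.0478 0->3
4 5.6975 3->0
final: 0 0.4046

Mode 1: guard c·x = 0.6153 hit at Δt = 1.0207 (t = 1.0207), x⁻ = (-0.6153) → reset → x⁺ = (-0.3369), jump to mode 3
Mode 3: guard c·x = 1.0934 hit at Δt = 1.5844 (t = 2.6051), x⁻ = (1.0934) → reset → x⁺ = (0.7190), jump to mode 0
Mode 0: guard c·x = 0.1491 hit at Δt = 1.4427 (t = 4.0478), x⁻ = (-0.1491) → reset → x⁺ = (-0.4193), jump to mode 3
Mode 3: guard c·x = 1.0934 hit at Δt = 1.6497 (t = 5.6975), x⁻ = (1.0934) → reset → x⁺ = (0.7190), jump to mode 0
Mode 0: flow for 0.7049 to horizon, guard not reached → x = (0.4046)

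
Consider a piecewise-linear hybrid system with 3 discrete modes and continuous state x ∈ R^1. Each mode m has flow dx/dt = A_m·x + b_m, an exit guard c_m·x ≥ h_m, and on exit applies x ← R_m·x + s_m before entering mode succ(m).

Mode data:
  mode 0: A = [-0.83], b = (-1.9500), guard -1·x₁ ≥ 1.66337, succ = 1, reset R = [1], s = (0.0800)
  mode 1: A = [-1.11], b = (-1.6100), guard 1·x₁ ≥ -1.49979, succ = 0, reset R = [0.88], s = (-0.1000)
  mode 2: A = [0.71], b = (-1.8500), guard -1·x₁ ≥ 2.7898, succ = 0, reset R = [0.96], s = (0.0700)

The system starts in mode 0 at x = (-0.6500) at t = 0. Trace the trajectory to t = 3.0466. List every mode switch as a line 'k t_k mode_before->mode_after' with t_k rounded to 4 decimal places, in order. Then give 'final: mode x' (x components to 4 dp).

1 1.0929 0->1
2 1.9857 1->0
3 2.3518 0->1
final: 1 -1.5119

Mode 0: guard c·x = 1.6634 hit at Δt = 1.0929 (t = 1.0929), x⁻ = (-1.6634) → reset → x⁺ = (-1.5834), jump to mode 1
Mode 1: guard c·x = -1.4998 hit at Δt = 0.8928 (t = 1.9857), x⁻ = (-1.4998) → reset → x⁺ = (-1.4198), jump to mode 0
Mode 0: guard c·x = 1.6634 hit at Δt = 0.3660 (t = 2.3518), x⁻ = (-1.6634) → reset → x⁺ = (-1.5834), jump to mode 1
Mode 1: flow for 0.6948 to horizon, guard not reached → x = (-1.5119)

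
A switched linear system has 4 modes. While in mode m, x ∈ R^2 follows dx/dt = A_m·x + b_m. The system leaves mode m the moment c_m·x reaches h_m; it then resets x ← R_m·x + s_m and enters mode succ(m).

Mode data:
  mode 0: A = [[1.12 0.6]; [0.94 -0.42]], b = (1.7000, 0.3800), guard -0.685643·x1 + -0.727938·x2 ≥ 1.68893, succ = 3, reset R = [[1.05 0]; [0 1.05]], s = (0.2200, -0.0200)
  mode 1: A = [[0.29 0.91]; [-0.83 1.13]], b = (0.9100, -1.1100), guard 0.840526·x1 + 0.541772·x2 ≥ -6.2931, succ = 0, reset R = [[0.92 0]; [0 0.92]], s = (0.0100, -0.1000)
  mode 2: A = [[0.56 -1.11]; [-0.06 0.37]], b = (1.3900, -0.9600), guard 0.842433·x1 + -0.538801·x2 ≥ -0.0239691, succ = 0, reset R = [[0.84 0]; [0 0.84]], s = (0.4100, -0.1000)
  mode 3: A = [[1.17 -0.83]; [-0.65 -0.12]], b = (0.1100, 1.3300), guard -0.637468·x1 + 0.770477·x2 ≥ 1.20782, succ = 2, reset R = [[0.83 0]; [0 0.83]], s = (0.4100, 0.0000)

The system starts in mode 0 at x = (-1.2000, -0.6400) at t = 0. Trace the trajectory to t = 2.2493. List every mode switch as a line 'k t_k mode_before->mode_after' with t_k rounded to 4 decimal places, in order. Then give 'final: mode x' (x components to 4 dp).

1 0.8452 0->3
2 1.3472 3->2
3 1.9456 2->0
final: 0 0.6623 -0.2750

Mode 0: guard c·x = 1.6889 hit at Δt = 0.8452 (t = 0.8452), x⁻ = (-1.3765, -1.0236) → reset → x⁺ = (-1.2253, -1.0948), jump to mode 3
Mode 3: guard c·x = 1.2078 hit at Δt = 0.5020 (t = 1.3472), x⁻ = (-1.8030, 0.0759) → reset → x⁺ = (-1.0865, 0.0630), jump to mode 2
Mode 2: guard c·x = -0.0240 hit at Δt = 0.5984 (t = 1.9456), x⁻ = (-0.3691, -0.5325) → reset → x⁺ = (0.1000, -0.5473), jump to mode 0
Mode 0: flow for 0.3037 to horizon, guard not reached → x = (0.6623, -0.2750)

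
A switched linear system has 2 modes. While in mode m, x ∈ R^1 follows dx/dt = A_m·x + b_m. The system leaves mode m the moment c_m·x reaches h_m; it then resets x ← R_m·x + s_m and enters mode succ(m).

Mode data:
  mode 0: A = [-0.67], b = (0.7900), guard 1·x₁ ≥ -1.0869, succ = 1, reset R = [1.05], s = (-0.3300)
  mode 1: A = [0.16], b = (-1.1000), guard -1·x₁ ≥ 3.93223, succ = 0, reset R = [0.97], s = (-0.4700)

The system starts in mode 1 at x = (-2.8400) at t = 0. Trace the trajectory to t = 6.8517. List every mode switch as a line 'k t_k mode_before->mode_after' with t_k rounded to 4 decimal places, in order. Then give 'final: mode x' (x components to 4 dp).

1 0.6659 1->0
2 1.9794 0->1
3 3.5944 1->0
4 4.9079 0->1
5 6.5230 1->0
final: 0 -3.2042

Mode 1: guard c·x = 3.9322 hit at Δt = 0.6659 (t = 0.6659), x⁻ = (-3.9322) → reset → x⁺ = (-4.2843), jump to mode 0
Mode 0: guard c·x = -1.0869 hit at Δt = 1.3135 (t = 1.9794), x⁻ = (-1.0869) → reset → x⁺ = (-1.4712), jump to mode 1
Mode 1: guard c·x = 3.9322 hit at Δt = 1.6150 (t = 3.5944), x⁻ = (-3.9322) → reset → x⁺ = (-4.2843), jump to mode 0
Mode 0: guard c·x = -1.0869 hit at Δt = 1.3135 (t = 4.9079), x⁻ = (-1.0869) → reset → x⁺ = (-1.4712), jump to mode 1
Mode 1: guard c·x = 3.9322 hit at Δt = 1.6150 (t = 6.5230), x⁻ = (-3.9322) → reset → x⁺ = (-4.2843), jump to mode 0
Mode 0: flow for 0.3287 to horizon, guard not reached → x = (-3.2042)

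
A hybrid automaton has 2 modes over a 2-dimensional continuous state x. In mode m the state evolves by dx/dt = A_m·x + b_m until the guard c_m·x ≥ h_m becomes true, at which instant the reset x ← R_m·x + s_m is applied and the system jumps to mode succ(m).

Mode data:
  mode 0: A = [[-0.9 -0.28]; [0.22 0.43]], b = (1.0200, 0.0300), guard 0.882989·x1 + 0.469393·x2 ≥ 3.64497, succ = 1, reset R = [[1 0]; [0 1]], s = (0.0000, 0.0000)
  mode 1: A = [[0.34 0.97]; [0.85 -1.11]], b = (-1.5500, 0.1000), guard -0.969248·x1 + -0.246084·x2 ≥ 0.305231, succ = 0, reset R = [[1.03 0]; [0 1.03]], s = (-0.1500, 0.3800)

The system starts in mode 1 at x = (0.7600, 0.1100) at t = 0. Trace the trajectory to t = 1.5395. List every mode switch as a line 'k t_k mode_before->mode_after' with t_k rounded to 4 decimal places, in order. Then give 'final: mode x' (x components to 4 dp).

1 0.8786 1->0
final: 0 0.1347 0.7223

Mode 1: guard c·x = 0.3052 hit at Δt = 0.8786 (t = 0.8786), x⁻ = (-0.3564, 0.1632) → reset → x⁺ = (-0.5170, 0.5481), jump to mode 0
Mode 0: flow for 0.6609 to horizon, guard not reached → x = (0.1347, 0.7223)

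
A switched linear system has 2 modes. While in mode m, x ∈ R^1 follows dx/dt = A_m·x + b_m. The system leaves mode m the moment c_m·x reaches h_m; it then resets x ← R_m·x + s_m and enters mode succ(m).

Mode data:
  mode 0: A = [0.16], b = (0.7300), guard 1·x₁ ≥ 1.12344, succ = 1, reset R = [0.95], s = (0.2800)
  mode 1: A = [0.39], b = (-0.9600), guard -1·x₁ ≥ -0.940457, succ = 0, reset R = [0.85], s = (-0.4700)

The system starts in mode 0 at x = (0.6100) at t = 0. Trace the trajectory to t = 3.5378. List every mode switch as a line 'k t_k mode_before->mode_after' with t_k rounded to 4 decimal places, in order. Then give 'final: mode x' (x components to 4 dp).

1 0.5915 0->1
2 1.3895 1->0
3 2.3296 0->1
4 3.1276 1->0
final: 0 0.6612

Mode 0: guard c·x = 1.1234 hit at Δt = 0.5915 (t = 0.5915), x⁻ = (1.1234) → reset → x⁺ = (1.3473), jump to mode 1
Mode 1: guard c·x = -0.9405 hit at Δt = 0.7980 (t = 1.3895), x⁻ = (0.9405) → reset → x⁺ = (0.3294), jump to mode 0
Mode 0: guard c·x = 1.1234 hit at Δt = 0.9401 (t = 2.3296), x⁻ = (1.1234) → reset → x⁺ = (1.3473), jump to mode 1
Mode 1: guard c·x = -0.9405 hit at Δt = 0.7980 (t = 3.1276), x⁻ = (0.9405) → reset → x⁺ = (0.3294), jump to mode 0
Mode 0: flow for 0.4102 to horizon, guard not reached → x = (0.6612)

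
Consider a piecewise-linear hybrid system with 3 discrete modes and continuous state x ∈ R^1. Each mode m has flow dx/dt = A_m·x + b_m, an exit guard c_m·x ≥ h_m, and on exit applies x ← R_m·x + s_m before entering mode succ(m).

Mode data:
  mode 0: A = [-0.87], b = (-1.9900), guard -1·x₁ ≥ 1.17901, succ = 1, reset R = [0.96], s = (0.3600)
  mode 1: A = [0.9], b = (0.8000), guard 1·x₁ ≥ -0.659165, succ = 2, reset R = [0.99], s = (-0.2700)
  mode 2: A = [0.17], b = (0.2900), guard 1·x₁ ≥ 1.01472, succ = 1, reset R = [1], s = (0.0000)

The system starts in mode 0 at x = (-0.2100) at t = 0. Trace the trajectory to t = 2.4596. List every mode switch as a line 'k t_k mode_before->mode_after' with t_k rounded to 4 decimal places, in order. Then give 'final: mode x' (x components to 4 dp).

Mode 0: guard c·x = 1.1790 hit at Δt = 0.7221 (t = 0.7221), x⁻ = (-1.1790) → reset → x⁺ = (-0.7718), jump to mode 1
Mode 1: guard c·x = -0.6592 hit at Δt = 0.7493 (t = 1.4714), x⁻ = (-0.6592) → reset → x⁺ = (-0.9226), jump to mode 2
Mode 2: flow for 0.9882 to horizon, guard not reached → x = (-0.7793)

1 0.7221 0->1
2 1.4714 1->2
final: 2 -0.7793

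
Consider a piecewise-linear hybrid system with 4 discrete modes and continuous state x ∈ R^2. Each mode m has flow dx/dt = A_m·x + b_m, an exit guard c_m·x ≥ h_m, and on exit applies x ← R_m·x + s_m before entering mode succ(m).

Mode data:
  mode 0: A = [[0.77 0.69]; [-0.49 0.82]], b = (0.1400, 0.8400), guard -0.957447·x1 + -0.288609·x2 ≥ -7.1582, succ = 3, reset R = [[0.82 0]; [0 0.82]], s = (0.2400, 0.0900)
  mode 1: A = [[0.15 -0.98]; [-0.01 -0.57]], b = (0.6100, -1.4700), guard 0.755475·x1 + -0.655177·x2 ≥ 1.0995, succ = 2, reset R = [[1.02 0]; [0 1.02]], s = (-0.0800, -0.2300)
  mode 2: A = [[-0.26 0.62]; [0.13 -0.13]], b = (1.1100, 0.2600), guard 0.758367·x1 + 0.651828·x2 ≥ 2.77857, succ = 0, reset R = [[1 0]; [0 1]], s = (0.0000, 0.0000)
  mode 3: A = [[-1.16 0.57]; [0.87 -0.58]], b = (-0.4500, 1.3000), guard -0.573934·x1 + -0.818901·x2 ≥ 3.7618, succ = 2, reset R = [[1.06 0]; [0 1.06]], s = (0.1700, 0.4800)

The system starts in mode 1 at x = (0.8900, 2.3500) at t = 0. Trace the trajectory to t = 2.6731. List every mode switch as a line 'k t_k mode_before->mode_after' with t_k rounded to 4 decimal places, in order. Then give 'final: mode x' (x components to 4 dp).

1 1.5803 1->2
final: 2 1.4013 -0.2998

Mode 1: guard c·x = 1.0995 hit at Δt = 1.5803 (t = 1.5803), x⁻ = (0.9503, -0.5823) → reset → x⁺ = (0.8894, -0.8240), jump to mode 2
Mode 2: flow for 1.0928 to horizon, guard not reached → x = (1.4013, -0.2998)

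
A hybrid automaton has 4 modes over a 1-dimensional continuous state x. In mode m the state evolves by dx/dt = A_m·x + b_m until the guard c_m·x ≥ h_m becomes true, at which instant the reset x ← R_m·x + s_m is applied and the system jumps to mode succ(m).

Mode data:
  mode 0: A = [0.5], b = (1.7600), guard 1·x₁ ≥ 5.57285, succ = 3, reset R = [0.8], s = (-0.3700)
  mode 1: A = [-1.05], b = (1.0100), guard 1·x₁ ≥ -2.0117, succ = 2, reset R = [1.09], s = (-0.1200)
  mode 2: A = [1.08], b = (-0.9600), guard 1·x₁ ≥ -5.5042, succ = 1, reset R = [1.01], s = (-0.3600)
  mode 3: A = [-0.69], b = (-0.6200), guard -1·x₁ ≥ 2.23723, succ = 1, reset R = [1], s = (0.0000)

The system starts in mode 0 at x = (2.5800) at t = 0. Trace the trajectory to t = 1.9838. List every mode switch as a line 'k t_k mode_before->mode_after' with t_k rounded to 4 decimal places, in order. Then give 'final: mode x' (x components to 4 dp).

1 0.7984 0->3
final: 3 1.3024

Mode 0: guard c·x = 5.5728 hit at Δt = 0.7984 (t = 0.7984), x⁻ = (5.5729) → reset → x⁺ = (4.0883), jump to mode 3
Mode 3: flow for 1.1854 to horizon, guard not reached → x = (1.3024)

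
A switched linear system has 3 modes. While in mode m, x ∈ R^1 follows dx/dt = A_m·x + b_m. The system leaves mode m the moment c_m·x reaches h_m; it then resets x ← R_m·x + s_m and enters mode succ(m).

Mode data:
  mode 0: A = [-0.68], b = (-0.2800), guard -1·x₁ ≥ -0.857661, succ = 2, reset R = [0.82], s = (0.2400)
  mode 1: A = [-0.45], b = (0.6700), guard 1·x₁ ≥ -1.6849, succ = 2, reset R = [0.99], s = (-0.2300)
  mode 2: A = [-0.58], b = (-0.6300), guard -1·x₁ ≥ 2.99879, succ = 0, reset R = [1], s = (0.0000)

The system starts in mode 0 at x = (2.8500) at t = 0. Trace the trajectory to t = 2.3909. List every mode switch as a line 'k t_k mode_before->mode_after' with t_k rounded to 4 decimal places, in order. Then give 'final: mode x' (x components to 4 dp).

1 1.3878 0->2
final: 2 0.0481

Mode 0: guard c·x = -0.8577 hit at Δt = 1.3878 (t = 1.3878), x⁻ = (0.8577) → reset → x⁺ = (0.9433), jump to mode 2
Mode 2: flow for 1.0031 to horizon, guard not reached → x = (0.0481)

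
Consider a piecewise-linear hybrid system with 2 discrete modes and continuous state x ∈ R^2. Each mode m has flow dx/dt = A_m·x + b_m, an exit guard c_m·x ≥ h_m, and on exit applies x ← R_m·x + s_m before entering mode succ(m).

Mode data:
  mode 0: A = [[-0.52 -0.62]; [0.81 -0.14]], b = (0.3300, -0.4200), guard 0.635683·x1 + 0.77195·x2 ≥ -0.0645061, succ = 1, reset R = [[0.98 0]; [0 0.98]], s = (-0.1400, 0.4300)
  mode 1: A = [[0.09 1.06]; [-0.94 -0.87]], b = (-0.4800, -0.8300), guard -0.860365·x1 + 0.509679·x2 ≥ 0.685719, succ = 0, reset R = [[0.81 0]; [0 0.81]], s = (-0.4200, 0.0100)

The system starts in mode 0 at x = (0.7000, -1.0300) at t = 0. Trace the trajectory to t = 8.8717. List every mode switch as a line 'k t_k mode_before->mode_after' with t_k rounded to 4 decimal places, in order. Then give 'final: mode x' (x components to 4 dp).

1 0.4730 0->1
2 1.9888 1->0
3 4.4174 0->1
4 5.9436 1->0
5 8.3716 0->1
final: 1 0.2944 -0.8897

Mode 0: guard c·x = -0.0645 hit at Δt = 0.4730 (t = 0.4730), x⁻ = (0.9308, -0.8501) → reset → x⁺ = (0.7722, -0.4031), jump to mode 1
Mode 1: guard c·x = 0.6857 hit at Δt = 1.5158 (t = 1.9888), x⁻ = (-1.1117, -0.5313) → reset → x⁺ = (-1.3205, -0.4203), jump to mode 0
Mode 0: guard c·x = -0.0645 hit at Δt = 2.4286 (t = 4.4174), x⁻ = (1.0414, -0.9411) → reset → x⁺ = (0.8806, -0.4923), jump to mode 1
Mode 1: guard c·x = 0.6857 hit at Δt = 1.5262 (t = 5.9436), x⁻ = (-1.1358, -0.5718) → reset → x⁺ = (-1.3400, -0.4532), jump to mode 0
Mode 0: guard c·x = -0.0645 hit at Δt = 2.4280 (t = 8.3716), x⁻ = (1.0577, -0.9546) → reset → x⁺ = (0.8966, -0.5055), jump to mode 1
Mode 1: flow for 0.5001 to horizon, guard not reached → x = (0.2944, -0.8897)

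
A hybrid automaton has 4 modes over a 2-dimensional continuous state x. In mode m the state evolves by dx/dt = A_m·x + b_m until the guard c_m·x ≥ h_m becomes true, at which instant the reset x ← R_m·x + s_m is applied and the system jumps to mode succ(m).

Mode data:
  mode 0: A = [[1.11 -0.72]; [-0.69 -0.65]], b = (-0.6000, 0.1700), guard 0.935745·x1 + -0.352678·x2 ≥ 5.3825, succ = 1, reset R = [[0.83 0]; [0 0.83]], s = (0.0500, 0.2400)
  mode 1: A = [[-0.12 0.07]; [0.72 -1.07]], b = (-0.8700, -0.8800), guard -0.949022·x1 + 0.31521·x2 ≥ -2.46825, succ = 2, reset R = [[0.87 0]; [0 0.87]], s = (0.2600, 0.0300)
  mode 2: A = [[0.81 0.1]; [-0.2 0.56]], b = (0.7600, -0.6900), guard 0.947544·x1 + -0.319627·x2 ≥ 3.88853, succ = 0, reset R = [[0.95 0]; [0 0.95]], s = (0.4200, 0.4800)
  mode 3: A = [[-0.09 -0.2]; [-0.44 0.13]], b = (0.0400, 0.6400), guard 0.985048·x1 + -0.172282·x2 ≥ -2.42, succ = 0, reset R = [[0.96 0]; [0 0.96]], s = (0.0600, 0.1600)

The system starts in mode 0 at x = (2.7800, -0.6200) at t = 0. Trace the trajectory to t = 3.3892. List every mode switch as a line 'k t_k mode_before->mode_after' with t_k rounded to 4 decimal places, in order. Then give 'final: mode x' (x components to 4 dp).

1 0.5401 0->1
2 1.6927 1->2
3 2.0963 2->0
4 2.3646 0->1
final: 1 3.4197 1.2365

Mode 0: guard c·x = 5.3825 hit at Δt = 0.5401 (t = 0.5401), x⁻ = (5.1562, -1.5811) → reset → x⁺ = (4.3296, -1.0723), jump to mode 1
Mode 1: guard c·x = -2.4682 hit at Δt = 1.1526 (t = 1.6927), x⁻ = (2.8436, 0.7309) → reset → x⁺ = (2.7339, 0.6659), jump to mode 2
Mode 2: guard c·x = 3.8885 hit at Δt = 0.4036 (t = 2.0963), x⁻ = (4.1764, 0.2152) → reset → x⁺ = (4.3876, 0.6845), jump to mode 0
Mode 0: guard c·x = 5.3825 hit at Δt = 0.2683 (t = 2.3646), x⁻ = (5.6646, -0.2322) → reset → x⁺ = (4.7516, 0.0472), jump to mode 1
Mode 1: flow for 1.0246 to horizon, guard not reached → x = (3.4197, 1.2365)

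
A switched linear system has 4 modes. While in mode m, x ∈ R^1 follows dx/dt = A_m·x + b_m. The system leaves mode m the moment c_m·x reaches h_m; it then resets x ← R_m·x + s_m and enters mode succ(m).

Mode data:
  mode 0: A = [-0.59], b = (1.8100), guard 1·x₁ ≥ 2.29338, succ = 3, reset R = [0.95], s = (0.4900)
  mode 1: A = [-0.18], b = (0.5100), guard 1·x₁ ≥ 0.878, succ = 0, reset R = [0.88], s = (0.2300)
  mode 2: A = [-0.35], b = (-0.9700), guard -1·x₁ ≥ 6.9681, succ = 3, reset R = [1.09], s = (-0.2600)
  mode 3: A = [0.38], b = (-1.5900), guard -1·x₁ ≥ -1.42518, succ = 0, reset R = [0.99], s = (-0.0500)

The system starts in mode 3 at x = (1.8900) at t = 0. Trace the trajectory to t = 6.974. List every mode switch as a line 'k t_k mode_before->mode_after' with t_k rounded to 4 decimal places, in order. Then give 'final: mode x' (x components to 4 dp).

Mode 3: guard c·x = -1.4252 hit at Δt = 0.4855 (t = 0.4855), x⁻ = (1.4252) → reset → x⁺ = (1.3609), jump to mode 0
Mode 0: guard c·x = 2.2934 hit at Δt = 1.3395 (t = 1.8250), x⁻ = (2.2934) → reset → x⁺ = (2.6687), jump to mode 3
Mode 3: guard c·x = -1.4252 hit at Δt = 1.5767 (t = 3.4017), x⁻ = (1.4252) → reset → x⁺ = (1.3609), jump to mode 0
Mode 0: guard c·x = 2.2934 hit at Δt = 1.3395 (t = 4.7412), x⁻ = (2.2934) → reset → x⁺ = (2.6687), jump to mode 3
Mode 3: guard c·x = -1.4252 hit at Δt = 1.5767 (t = 6.3178), x⁻ = (1.4252) → reset → x⁺ = (1.3609), jump to mode 0
Mode 0: flow for 0.6562 to horizon, guard not reached → x = (1.9088)

1 0.4855 3->0
2 1.8250 0->3
3 3.4017 3->0
4 4.7412 0->3
5 6.3178 3->0
final: 0 1.9088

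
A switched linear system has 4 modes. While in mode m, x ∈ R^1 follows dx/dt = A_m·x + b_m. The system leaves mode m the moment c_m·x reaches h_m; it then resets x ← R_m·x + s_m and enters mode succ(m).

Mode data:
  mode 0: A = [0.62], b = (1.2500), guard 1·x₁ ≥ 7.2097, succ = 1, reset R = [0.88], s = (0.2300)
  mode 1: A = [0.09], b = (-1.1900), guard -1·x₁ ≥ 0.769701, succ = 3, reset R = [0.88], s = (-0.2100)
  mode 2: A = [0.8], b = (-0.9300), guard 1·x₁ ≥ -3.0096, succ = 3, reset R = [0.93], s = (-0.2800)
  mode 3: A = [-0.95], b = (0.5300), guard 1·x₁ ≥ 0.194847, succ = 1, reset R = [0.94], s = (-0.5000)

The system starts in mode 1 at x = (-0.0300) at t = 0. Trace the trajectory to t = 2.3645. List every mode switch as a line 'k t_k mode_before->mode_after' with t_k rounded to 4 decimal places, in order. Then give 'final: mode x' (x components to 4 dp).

Mode 1: guard c·x = 0.7697 hit at Δt = 0.6035 (t = 0.6035), x⁻ = (-0.7697) → reset → x⁺ = (-0.8873), jump to mode 3
Mode 3: guard c·x = 0.1948 hit at Δt = 1.4542 (t = 2.0577), x⁻ = (0.1948) → reset → x⁺ = (-0.3168), jump to mode 1
Mode 1: flow for 0.3068 to horizon, guard not reached → x = (-0.6959)

1 0.6035 1->3
2 2.0577 3->1
final: 1 -0.6959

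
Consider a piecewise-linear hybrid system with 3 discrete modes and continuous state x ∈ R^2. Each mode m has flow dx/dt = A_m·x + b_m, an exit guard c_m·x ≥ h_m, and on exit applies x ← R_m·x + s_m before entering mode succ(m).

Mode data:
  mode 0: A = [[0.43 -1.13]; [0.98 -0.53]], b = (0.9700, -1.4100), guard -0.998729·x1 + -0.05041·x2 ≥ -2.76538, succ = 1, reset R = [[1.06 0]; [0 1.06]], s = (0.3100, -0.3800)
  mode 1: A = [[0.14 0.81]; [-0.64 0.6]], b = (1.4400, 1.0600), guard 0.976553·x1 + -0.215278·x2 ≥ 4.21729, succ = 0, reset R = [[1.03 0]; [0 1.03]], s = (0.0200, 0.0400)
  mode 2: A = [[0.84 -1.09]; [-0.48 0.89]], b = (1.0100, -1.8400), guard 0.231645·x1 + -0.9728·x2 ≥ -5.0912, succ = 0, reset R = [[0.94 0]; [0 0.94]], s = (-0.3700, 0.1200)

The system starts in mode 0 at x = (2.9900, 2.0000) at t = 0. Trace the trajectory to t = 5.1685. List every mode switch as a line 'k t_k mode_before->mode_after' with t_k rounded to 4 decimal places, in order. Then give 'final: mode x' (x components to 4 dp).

1 1.2161 0->1
2 1.6624 1->0
3 3.6507 0->1
4 4.0692 1->0
final: 0 2.7188 4.4821

Mode 0: guard c·x = -2.7654 hit at Δt = 1.2161 (t = 1.2161), x⁻ = (2.6533, 2.2912) → reset → x⁺ = (3.1224, 2.0486), jump to mode 1
Mode 1: guard c·x = 4.2173 hit at Δt = 0.4463 (t = 1.6624), x⁻ = (4.7473, 1.9450) → reset → x⁺ = (4.9097, 2.0434), jump to mode 0
Mode 0: guard c·x = -2.7654 hit at Δt = 1.9883 (t = 3.6507), x⁻ = (2.5741, 3.8590) → reset → x⁺ = (3.0386, 3.7105), jump to mode 1
Mode 1: guard c·x = 4.2173 hit at Δt = 0.4184 (t = 4.0692), x⁻ = (5.2088, 4.0382) → reset → x⁺ = (5.3850, 4.1994), jump to mode 0
Mode 0: flow for 1.0993 to horizon, guard not reached → x = (2.7188, 4.4821)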